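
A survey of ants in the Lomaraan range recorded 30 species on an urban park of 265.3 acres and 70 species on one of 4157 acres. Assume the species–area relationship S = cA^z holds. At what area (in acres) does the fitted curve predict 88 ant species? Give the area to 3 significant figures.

8740 acres

z = ln(70/30) / ln(4157/265.3) = 0.8473 / 2.7517 = 0.3079
c = 30 / 265.3^0.3079 = 30 / 5.576 = 5.38
A = (88/5.38)^(1/0.3079) ⇒ ln A = ln(16.36)/0.3079 = 9.0757
A = e^9.0757 ≈ 8741 acres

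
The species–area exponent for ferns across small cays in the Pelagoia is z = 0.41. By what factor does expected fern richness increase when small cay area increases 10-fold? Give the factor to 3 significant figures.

2.57

S₂/S₁ = (A₂/A₁)^z = 10^0.41
ln(S₂/S₁) = 0.41 × ln 10 = 0.41 × 2.3026 = 0.9441
S₂/S₁ = e^0.9441 ≈ 2.57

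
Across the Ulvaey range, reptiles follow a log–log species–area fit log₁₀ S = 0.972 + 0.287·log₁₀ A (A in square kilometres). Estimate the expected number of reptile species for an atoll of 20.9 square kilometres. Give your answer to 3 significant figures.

S = 9.376 × 20.9^0.287
ln S = ln 9.376 + 0.287 × ln 20.9 = 2.2381 + 0.287 × 3.0397 = 3.1105
S = e^3.1105 ≈ 22.43

22.4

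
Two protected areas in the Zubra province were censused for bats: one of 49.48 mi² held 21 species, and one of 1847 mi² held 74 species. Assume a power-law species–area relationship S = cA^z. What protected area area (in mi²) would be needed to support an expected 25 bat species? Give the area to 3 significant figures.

81.7 mi²

z = ln(74/21) / ln(1847/49.48) = 1.2595 / 3.6197 = 0.3480
c = 21 / 49.48^0.3480 = 21 / 3.887 = 5.403
A = (25/5.403)^(1/0.3480) ⇒ ln A = ln(4.627)/0.3480 = 4.4026
A = e^4.4026 ≈ 81.67 mi²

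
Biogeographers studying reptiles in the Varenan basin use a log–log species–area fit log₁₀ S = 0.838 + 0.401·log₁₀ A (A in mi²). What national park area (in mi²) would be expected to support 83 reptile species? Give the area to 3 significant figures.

83 = 6.887 × A^0.401  ⇒  A^0.401 = 83/6.887 = 12.05
ln A = ln(12.05) / 0.401 = 2.4893 / 0.401 = 6.2077
A = e^6.2077 ≈ 496.5 mi²

497 mi²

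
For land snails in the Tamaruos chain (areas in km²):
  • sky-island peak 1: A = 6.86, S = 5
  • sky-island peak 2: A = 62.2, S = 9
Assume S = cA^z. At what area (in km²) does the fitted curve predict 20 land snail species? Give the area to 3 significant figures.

z = ln(9/5) / ln(62.2/6.86) = 0.5878 / 2.2046 = 0.2666
c = 5 / 6.86^0.2666 = 5 / 1.671 = 2.992
A = (20/2.992)^(1/0.2666) ⇒ ln A = ln(6.684)/0.2666 = 7.1254
A = e^7.1254 ≈ 1243 km²

1240 km²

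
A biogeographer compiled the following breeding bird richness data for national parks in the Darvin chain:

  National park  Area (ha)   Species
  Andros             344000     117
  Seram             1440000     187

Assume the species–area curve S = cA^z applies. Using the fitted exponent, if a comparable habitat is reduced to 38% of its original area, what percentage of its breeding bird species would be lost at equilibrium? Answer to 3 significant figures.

z = ln(187/117) / ln(1440000/344000) = 0.4689 / 1.4318 = 0.3275
S_new/S_old = (A_new/A_old)^z = 0.38^0.3275 = exp(0.3275 × -0.9676) = 0.7284
Fraction lost = 1 − 0.7284 = 0.2716

27.2%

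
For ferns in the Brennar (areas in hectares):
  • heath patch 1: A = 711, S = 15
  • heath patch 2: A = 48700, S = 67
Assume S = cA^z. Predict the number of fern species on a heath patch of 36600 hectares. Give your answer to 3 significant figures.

z = ln(67/15) / ln(48700/711) = 1.4966 / 4.2268 = 0.3541
c = 15 / 711^0.3541 = 15 / 10.23 = 1.466
S₃ = 1.466 × 36600^0.3541 = 1.466 × 41.29 ≈ 60.56

60.6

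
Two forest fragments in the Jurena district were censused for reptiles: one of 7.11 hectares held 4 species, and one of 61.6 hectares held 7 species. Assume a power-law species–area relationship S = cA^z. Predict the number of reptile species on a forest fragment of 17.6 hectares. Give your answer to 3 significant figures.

z = ln(7/4) / ln(61.6/7.11) = 0.5596 / 2.1592 = 0.2592
c = 4 / 7.11^0.2592 = 4 / 1.663 = 2.406
S₃ = 2.406 × 17.6^0.2592 = 2.406 × 2.103 ≈ 5.059

5.06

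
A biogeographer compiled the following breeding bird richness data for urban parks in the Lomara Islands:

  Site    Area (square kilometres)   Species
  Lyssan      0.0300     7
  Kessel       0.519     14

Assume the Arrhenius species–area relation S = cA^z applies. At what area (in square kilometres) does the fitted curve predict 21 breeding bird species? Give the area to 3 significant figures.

2.75 square kilometres

z = ln(14/7) / ln(0.519/0.03) = 0.6931 / 2.8507 = 0.2431
c = 7 / 0.03^0.2431 = 7 / 0.4263 = 16.42
A = (21/16.42)^(1/0.2431) ⇒ ln A = ln(1.279)/0.2431 = 1.0117
A = e^1.0117 ≈ 2.75 square kilometres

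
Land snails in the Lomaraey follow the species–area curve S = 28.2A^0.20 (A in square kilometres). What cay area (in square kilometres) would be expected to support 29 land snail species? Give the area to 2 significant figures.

1.2 square kilometres

29 = 28.2 × A^0.2  ⇒  A^0.2 = 29/28.2 = 1.028
ln A = ln(1.028) / 0.2 = 0.0280 / 0.2 = 0.1399
A = e^0.1399 ≈ 1.15 square kilometres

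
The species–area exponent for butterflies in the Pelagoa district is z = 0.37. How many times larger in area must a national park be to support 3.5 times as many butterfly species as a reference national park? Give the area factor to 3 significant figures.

(A₂/A₁)^0.37 = 3.5, so A₂/A₁ = 3.5^(1/0.37) = 3.5^2.703
ln(A₂/A₁) = ln 3.5 / 0.37 = 1.2528 / 0.37 = 3.3858
A₂/A₁ = e^3.3858 ≈ 29.54

29.5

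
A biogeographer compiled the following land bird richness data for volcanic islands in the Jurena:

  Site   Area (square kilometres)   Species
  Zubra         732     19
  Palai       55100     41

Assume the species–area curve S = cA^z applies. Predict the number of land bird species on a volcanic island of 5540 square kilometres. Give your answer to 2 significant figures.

z = ln(41/19) / ln(55100/732) = 0.7691 / 4.3211 = 0.1780
c = 19 / 732^0.1780 = 19 / 3.235 = 5.873
S₃ = 5.873 × 5540^0.1780 = 5.873 × 4.638 ≈ 27.24

27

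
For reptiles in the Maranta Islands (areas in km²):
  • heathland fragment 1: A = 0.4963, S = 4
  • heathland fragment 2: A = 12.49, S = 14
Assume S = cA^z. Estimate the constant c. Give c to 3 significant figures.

z = ln(S₂/S₁) / ln(A₂/A₁) = ln(14/4) / ln(12.49/0.4963) = 1.2528 / 3.2255 = 0.3884
c = S₁ / A₁^z = 4 / 0.4963^0.3884 = 4 / 0.7618 = 5.251

5.25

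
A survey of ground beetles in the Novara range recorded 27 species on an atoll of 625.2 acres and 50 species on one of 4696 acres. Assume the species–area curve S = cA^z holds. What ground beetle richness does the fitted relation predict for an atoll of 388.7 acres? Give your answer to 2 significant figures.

23

z = ln(50/27) / ln(4696/625.2) = 0.6162 / 2.0164 = 0.3056
c = 27 / 625.2^0.3056 = 27 / 7.152 = 3.775
S₃ = 3.775 × 388.7^0.3056 = 3.775 × 6.185 ≈ 23.35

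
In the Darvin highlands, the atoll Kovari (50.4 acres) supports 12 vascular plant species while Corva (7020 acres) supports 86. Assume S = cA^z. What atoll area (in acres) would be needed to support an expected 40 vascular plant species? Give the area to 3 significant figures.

1030 acres

z = ln(86/12) / ln(7020/50.4) = 1.9694 / 4.9365 = 0.3990
c = 12 / 50.4^0.3990 = 12 / 4.777 = 2.512
A = (40/2.512)^(1/0.3990) ⇒ ln A = ln(15.92)/0.3990 = 6.9378
A = e^6.9378 ≈ 1031 acres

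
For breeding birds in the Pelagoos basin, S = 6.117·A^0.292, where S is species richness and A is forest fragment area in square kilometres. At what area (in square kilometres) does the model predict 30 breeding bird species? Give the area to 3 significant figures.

30 = 6.117 × A^0.292  ⇒  A^0.292 = 30/6.117 = 4.904
ln A = ln(4.904) / 0.292 = 1.5901 / 0.292 = 5.4456
A = e^5.4456 ≈ 231.7 square kilometres

232 square kilometres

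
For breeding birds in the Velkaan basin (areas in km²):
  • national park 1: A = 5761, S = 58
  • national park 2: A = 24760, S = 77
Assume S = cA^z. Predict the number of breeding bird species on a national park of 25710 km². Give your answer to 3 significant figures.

z = ln(77/58) / ln(24760/5761) = 0.2834 / 1.4581 = 0.1943
c = 58 / 5761^0.1943 = 58 / 5.38 = 10.78
S₃ = 10.78 × 25710^0.1943 = 10.78 × 7.195 ≈ 77.57

77.6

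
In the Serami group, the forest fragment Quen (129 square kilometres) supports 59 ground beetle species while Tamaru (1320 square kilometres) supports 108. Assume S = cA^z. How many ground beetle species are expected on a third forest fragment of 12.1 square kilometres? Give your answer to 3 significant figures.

31.9

z = ln(108/59) / ln(1320/129) = 0.6046 / 2.3256 = 0.2600
c = 59 / 129^0.2600 = 59 / 3.538 = 16.68
S₃ = 16.68 × 12.1^0.2600 = 16.68 × 1.912 ≈ 31.89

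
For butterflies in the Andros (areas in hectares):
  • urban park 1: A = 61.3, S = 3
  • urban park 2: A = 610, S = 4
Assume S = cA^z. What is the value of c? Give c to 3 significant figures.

1.79

z = ln(S₂/S₁) / ln(A₂/A₁) = ln(4/3) / ln(610/61.3) = 0.2877 / 2.2977 = 0.1252
c = S₁ / A₁^z = 3 / 61.3^0.1252 = 3 / 1.674 = 1.792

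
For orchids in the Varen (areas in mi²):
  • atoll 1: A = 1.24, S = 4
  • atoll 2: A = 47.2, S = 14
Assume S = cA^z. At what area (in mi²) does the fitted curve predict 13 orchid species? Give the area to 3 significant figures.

38.1 mi²

z = ln(14/4) / ln(47.2/1.24) = 1.2528 / 3.6393 = 0.3442
c = 4 / 1.24^0.3442 = 4 / 1.077 = 3.715
A = (13/3.715)^(1/0.3442) ⇒ ln A = ln(3.5)/0.3442 = 3.6391
A = e^3.6391 ≈ 38.06 mi²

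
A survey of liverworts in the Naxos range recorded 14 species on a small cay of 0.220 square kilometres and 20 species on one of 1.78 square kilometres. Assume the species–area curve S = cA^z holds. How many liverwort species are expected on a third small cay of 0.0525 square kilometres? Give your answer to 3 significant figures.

z = ln(20/14) / ln(1.78/0.22) = 0.3567 / 2.0907 = 0.1706
c = 14 / 0.22^0.1706 = 14 / 0.7724 = 18.13
S₃ = 18.13 × 0.0525^0.1706 = 18.13 × 0.6049 ≈ 10.96

11.0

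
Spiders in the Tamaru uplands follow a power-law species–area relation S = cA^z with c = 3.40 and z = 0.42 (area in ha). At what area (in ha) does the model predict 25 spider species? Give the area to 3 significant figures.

25 = 3.4 × A^0.42  ⇒  A^0.42 = 25/3.4 = 7.353
ln A = ln(7.353) / 0.42 = 1.9951 / 0.42 = 4.7502
A = e^4.7502 ≈ 115.6 ha

116 ha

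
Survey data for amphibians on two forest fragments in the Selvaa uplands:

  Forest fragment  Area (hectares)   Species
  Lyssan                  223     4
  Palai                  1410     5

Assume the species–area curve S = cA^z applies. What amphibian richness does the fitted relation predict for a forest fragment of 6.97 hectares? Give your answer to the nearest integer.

3

z = ln(5/4) / ln(1410/223) = 0.2231 / 1.8442 = 0.1210
c = 4 / 223^0.1210 = 4 / 1.924 = 2.079
S₃ = 2.079 × 6.97^0.1210 = 2.079 × 1.265 ≈ 2.63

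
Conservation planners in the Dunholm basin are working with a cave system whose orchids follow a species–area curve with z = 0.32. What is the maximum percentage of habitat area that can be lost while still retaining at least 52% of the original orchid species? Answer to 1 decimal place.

Need (A_new/A_old)^0.32 = 0.52, so A_new/A_old = 0.52^(1/0.32) = 0.52^3.125
ln(A_new/A_old) = ln 0.52 / 0.32 = -0.6539 / 0.32 = -2.0435
A_new/A_old = e^-2.0435 ≈ 0.1296
Fraction that can be lost = 1 − 0.1296 = 0.8704

87.0%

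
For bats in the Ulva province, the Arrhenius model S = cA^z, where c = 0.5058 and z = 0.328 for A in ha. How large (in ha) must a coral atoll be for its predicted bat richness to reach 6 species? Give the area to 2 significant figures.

1900 ha

6 = 0.5058 × A^0.328  ⇒  A^0.328 = 6/0.5058 = 11.86
ln A = ln(11.86) / 0.328 = 2.4734 / 0.328 = 7.5408
A = e^7.5408 ≈ 1883 ha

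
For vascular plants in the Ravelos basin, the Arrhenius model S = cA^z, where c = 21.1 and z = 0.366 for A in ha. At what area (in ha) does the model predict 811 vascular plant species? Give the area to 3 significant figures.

811 = 21.1 × A^0.366  ⇒  A^0.366 = 811/21.1 = 38.44
ln A = ln(38.44) / 0.366 = 3.6490 / 0.366 = 9.9699
A = e^9.9699 ≈ 21374 ha

21400 ha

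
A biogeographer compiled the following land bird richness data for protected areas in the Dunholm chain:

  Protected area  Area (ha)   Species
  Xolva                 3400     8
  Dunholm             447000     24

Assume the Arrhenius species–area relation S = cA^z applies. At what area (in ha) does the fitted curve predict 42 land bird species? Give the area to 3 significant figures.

5370000 ha

z = ln(24/8) / ln(447000/3400) = 1.0986 / 4.8788 = 0.2252
c = 8 / 3400^0.2252 = 8 / 6.241 = 1.282
A = (42/1.282)^(1/0.2252) ⇒ ln A = ln(32.76)/0.2252 = 15.4955
A = e^15.4955 ≈ 5365441 ha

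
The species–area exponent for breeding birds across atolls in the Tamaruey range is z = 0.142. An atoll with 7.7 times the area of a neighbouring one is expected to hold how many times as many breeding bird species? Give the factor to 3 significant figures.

S₂/S₁ = (A₂/A₁)^z = 7.7^0.142
ln(S₂/S₁) = 0.142 × ln 7.7 = 0.142 × 2.0412 = 0.2899
S₂/S₁ = e^0.2899 ≈ 1.336

1.34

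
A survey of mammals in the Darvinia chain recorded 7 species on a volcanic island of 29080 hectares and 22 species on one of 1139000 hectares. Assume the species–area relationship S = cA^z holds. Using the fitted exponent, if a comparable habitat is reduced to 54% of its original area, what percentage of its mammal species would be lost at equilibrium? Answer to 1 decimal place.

z = ln(22/7) / ln(1139000/29080) = 1.1451 / 3.6679 = 0.3122
S_new/S_old = (A_new/A_old)^z = 0.54^0.3122 = exp(0.3122 × -0.6162) = 0.825
Fraction lost = 1 − 0.825 = 0.175

17.5%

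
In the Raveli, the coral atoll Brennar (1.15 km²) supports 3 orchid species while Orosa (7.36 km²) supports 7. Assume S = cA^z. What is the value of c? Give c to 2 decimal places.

z = ln(S₂/S₁) / ln(A₂/A₁) = ln(7/3) / ln(7.36/1.15) = 0.8473 / 1.8563 = 0.4564
c = S₁ / A₁^z = 3 / 1.15^0.4564 = 3 / 1.066 = 2.815

2.81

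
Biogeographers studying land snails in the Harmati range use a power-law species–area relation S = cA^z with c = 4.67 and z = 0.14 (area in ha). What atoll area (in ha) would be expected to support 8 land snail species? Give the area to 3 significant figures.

8 = 4.67 × A^0.14  ⇒  A^0.14 = 8/4.67 = 1.713
ln A = ln(1.713) / 0.14 = 0.5383 / 0.14 = 3.8449
A = e^3.8449 ≈ 46.75 ha

46.8 ha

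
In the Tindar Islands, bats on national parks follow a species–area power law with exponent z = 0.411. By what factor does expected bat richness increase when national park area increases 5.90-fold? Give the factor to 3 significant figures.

2.07

S₂/S₁ = (A₂/A₁)^z = 5.9^0.411
ln(S₂/S₁) = 0.411 × ln 5.9 = 0.411 × 1.7750 = 0.7295
S₂/S₁ = e^0.7295 ≈ 2.074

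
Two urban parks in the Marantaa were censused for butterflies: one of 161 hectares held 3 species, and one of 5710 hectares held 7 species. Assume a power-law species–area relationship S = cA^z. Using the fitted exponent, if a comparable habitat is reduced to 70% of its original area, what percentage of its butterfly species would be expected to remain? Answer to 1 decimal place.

z = ln(7/3) / ln(5710/161) = 0.8473 / 3.5686 = 0.2374
S_new/S_old = (A_new/A_old)^z = 0.7^0.2374 = exp(0.2374 × -0.3567) = 0.9188

91.9%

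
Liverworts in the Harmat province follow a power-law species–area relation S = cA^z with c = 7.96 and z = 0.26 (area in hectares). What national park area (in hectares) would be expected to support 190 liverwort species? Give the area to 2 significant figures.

200000 hectares

190 = 7.96 × A^0.26  ⇒  A^0.26 = 190/7.96 = 23.87
ln A = ln(23.87) / 0.26 = 3.1726 / 0.26 = 12.2023
A = e^12.2023 ≈ 199245 hectares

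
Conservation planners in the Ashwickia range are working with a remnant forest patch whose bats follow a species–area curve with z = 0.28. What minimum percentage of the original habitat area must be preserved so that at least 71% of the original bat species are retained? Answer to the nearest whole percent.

29%

Need (A_new/A_old)^0.28 = 0.71, so A_new/A_old = 0.71^(1/0.28) = 0.71^3.571
ln(A_new/A_old) = ln 0.71 / 0.28 = -0.3425 / 0.28 = -1.2232
A_new/A_old = e^-1.2232 ≈ 0.2943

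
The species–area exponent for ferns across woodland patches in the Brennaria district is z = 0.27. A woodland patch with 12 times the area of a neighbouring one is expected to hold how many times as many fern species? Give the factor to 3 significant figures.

S₂/S₁ = (A₂/A₁)^z = 12^0.27
ln(S₂/S₁) = 0.27 × ln 12 = 0.27 × 2.4849 = 0.6709
S₂/S₁ = e^0.6709 ≈ 1.956

1.96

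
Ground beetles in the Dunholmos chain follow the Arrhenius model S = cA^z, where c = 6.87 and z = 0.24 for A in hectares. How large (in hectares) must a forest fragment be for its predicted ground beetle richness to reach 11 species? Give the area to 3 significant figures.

11 = 6.87 × A^0.24  ⇒  A^0.24 = 11/6.87 = 1.601
ln A = ln(1.601) / 0.24 = 0.4707 / 0.24 = 1.9614
A = e^1.9614 ≈ 7.109 hectares

7.11 hectares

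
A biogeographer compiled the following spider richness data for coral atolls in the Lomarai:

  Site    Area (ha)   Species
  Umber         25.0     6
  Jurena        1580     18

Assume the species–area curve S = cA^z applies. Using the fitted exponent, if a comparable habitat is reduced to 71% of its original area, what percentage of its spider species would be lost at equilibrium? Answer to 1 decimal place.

8.7%

z = ln(18/6) / ln(1580/25) = 1.0986 / 4.1463 = 0.2650
S_new/S_old = (A_new/A_old)^z = 0.71^0.2650 = exp(0.2650 × -0.3425) = 0.9132
Fraction lost = 1 − 0.9132 = 0.08675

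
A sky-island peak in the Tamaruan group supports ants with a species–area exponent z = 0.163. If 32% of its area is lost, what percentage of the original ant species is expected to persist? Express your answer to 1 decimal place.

93.9%

S_new/S_old = (A_new/A_old)^z = 0.68^0.163
= exp(0.163 × ln 0.68) = exp(0.163 × -0.3857) = exp(-0.0629) ≈ 0.9391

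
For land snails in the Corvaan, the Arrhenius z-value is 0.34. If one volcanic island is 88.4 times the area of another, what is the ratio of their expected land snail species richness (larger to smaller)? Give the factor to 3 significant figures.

S₂/S₁ = (A₂/A₁)^z = 88.4^0.34
ln(S₂/S₁) = 0.34 × ln 88.4 = 0.34 × 4.4819 = 1.5238
S₂/S₁ = e^1.5238 ≈ 4.59

4.59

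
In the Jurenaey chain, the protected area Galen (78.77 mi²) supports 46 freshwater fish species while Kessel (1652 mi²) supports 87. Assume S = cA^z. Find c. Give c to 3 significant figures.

z = ln(S₂/S₁) / ln(A₂/A₁) = ln(87/46) / ln(1652/78.77) = 0.6373 / 3.0432 = 0.2094
c = S₁ / A₁^z = 46 / 78.77^0.2094 = 46 / 2.495 = 18.44

18.4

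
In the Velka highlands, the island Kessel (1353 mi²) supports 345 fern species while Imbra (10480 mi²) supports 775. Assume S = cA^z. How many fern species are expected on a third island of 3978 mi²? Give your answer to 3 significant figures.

528

z = ln(775/345) / ln(10480/1353) = 0.8093 / 2.0471 = 0.3953
c = 345 / 1353^0.3953 = 345 / 17.3 = 19.95
S₃ = 19.95 × 3978^0.3953 = 19.95 × 26.49 ≈ 528.4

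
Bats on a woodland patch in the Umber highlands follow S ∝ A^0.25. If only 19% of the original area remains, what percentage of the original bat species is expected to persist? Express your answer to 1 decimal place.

66.0%

S_new/S_old = (A_new/A_old)^z = 0.19^0.25
= exp(0.25 × ln 0.19) = exp(0.25 × -1.6607) = exp(-0.4152) ≈ 0.6602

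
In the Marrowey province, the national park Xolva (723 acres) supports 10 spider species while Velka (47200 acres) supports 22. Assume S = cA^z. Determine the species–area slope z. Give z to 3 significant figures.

Taking logs: ln S = ln c + z ln A, so z = (ln S₂ − ln S₁)/(ln A₂ − ln A₁).
z = ln(22/10) / ln(47200/723) = ln(2.2) / ln(65.28) = 0.7885 / 4.1787 = 0.1887

0.189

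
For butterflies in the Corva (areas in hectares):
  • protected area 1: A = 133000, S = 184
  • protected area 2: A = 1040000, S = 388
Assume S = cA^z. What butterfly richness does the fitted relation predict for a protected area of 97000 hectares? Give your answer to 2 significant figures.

z = ln(388/184) / ln(1040000/133000) = 0.7461 / 2.0566 = 0.3628
c = 184 / 133000^0.3628 = 184 / 72.23 = 2.547
S₃ = 2.547 × 97000^0.3628 = 2.547 × 64.42 ≈ 164.1

160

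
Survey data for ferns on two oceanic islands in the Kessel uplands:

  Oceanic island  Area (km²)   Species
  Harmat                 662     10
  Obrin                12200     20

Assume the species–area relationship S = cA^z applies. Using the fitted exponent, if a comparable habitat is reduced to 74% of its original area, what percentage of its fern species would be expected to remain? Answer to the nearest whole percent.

93%

z = ln(20/10) / ln(12200/662) = 0.6931 / 2.9139 = 0.2379
S_new/S_old = (A_new/A_old)^z = 0.74^0.2379 = exp(0.2379 × -0.3011) = 0.9309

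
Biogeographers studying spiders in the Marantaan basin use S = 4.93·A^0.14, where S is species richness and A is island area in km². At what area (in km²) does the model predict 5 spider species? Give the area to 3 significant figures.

5 = 4.93 × A^0.14  ⇒  A^0.14 = 5/4.93 = 1.014
ln A = ln(1.014) / 0.14 = 0.0141 / 0.14 = 0.1007
A = e^0.1007 ≈ 1.106 km²

1.11 km²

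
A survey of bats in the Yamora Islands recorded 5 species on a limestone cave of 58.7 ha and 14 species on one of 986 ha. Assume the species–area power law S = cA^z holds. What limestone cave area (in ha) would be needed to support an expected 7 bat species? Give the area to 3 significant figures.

148 ha

z = ln(14/5) / ln(986/58.7) = 1.0296 / 2.8212 = 0.3650
c = 5 / 58.7^0.3650 = 5 / 4.421 = 1.131
A = (7/1.131)^(1/0.3650) ⇒ ln A = ln(6.189)/0.3650 = 4.9944
A = e^4.9944 ≈ 147.6 ha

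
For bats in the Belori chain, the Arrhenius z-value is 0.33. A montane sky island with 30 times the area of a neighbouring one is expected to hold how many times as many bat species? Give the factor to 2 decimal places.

3.07

S₂/S₁ = (A₂/A₁)^z = 30^0.33
ln(S₂/S₁) = 0.33 × ln 30 = 0.33 × 3.4012 = 1.1224
S₂/S₁ = e^1.1224 ≈ 3.072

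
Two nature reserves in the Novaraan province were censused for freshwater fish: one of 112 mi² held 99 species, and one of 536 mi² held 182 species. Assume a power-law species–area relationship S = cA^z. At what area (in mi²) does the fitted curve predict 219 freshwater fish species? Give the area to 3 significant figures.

z = ln(182/99) / ln(536/112) = 0.6089 / 1.5656 = 0.3889
c = 99 / 112^0.3889 = 99 / 6.265 = 15.8
A = (219/15.8)^(1/0.3889) ⇒ ln A = ln(13.86)/0.3889 = 6.7600
A = e^6.7600 ≈ 862.6 mi²

863 mi²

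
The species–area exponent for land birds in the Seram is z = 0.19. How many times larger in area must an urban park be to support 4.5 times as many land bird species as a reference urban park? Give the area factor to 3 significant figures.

2740

(A₂/A₁)^0.19 = 4.5, so A₂/A₁ = 4.5^(1/0.19) = 4.5^5.263
ln(A₂/A₁) = ln 4.5 / 0.19 = 1.5041 / 0.19 = 7.9162
A₂/A₁ = e^7.9162 ≈ 2741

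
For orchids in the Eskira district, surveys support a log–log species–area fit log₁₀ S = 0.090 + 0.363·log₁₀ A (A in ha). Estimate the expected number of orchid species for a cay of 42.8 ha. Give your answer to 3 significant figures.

4.81

S = 1.23 × 42.8^0.363
ln S = ln 1.23 + 0.363 × ln 42.8 = 0.2072 + 0.363 × 3.7565 = 1.5709
S = e^1.5709 ≈ 4.811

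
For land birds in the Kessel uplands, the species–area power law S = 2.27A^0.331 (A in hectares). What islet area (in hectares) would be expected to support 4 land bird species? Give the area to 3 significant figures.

5.54 hectares

4 = 2.27 × A^0.331  ⇒  A^0.331 = 4/2.27 = 1.762
ln A = ln(1.762) / 0.331 = 0.5665 / 0.331 = 1.7115
A = e^1.7115 ≈ 5.537 hectares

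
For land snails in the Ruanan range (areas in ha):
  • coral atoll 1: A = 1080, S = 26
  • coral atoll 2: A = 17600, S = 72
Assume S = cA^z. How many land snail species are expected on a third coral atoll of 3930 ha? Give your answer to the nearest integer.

42

z = ln(72/26) / ln(17600/1080) = 1.0186 / 2.7909 = 0.3650
c = 26 / 1080^0.3650 = 26 / 12.8 = 2.032
S₃ = 2.032 × 3930^0.3650 = 2.032 × 20.5 ≈ 41.66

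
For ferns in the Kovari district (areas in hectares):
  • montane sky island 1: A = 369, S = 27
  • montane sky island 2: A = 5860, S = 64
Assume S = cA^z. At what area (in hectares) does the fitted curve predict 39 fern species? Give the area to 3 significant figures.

1200 hectares

z = ln(64/27) / ln(5860/369) = 0.8630 / 2.7651 = 0.3121
c = 27 / 369^0.3121 = 27 / 6.327 = 4.267
A = (39/4.267)^(1/0.3121) ⇒ ln A = ln(9.139)/0.3121 = 7.0889
A = e^7.0889 ≈ 1199 hectares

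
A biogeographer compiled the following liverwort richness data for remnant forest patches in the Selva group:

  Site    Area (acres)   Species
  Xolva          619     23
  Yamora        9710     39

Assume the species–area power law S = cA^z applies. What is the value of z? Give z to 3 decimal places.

Taking logs: ln S = ln c + z ln A, so z = (ln S₂ − ln S₁)/(ln A₂ − ln A₁).
z = ln(39/23) / ln(9710/619) = ln(1.696) / ln(15.69) = 0.5281 / 2.7528 = 0.1918

0.192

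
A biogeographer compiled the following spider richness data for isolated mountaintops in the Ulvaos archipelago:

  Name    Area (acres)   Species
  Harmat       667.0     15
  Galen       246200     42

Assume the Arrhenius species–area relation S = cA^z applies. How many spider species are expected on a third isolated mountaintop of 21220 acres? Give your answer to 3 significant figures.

27.4

z = ln(42/15) / ln(246200/667) = 1.0296 / 5.9111 = 0.1742
c = 15 / 667^0.1742 = 15 / 3.104 = 4.833
S₃ = 4.833 × 21220^0.1742 = 4.833 × 5.671 ≈ 27.4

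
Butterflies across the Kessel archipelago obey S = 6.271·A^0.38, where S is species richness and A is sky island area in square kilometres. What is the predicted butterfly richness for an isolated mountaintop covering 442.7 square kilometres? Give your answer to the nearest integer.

S = 6.271 × 442.7^0.38
ln S = ln 6.271 + 0.38 × ln 442.7 = 1.8359 + 0.38 × 6.0929 = 4.1512
S = e^4.1512 ≈ 63.51

64 species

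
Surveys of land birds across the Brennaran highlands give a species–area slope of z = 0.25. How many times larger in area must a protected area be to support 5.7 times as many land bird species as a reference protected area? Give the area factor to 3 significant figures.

1060

(A₂/A₁)^0.25 = 5.7, so A₂/A₁ = 5.7^(1/0.25) = 5.7^4
ln(A₂/A₁) = ln 5.7 / 0.25 = 1.7405 / 0.25 = 6.9619
A₂/A₁ = e^6.9619 ≈ 1056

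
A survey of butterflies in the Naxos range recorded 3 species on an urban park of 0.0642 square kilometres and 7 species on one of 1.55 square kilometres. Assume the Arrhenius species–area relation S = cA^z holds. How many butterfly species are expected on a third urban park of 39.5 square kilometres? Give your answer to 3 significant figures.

16.6

z = ln(7/3) / ln(1.55/0.0642) = 0.8473 / 3.1840 = 0.2661
c = 3 / 0.0642^0.2661 = 3 / 0.4816 = 6.229
S₃ = 6.229 × 39.5^0.2661 = 6.229 × 2.66 ≈ 16.57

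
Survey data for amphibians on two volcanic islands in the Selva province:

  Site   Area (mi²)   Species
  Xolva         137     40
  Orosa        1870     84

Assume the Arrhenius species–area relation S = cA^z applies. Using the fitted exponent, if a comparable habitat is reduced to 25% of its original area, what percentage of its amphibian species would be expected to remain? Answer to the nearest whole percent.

z = ln(84/40) / ln(1870/137) = 0.7419 / 2.6137 = 0.2839
S_new/S_old = (A_new/A_old)^z = 0.25^0.2839 = exp(0.2839 × -1.3863) = 0.6747

67%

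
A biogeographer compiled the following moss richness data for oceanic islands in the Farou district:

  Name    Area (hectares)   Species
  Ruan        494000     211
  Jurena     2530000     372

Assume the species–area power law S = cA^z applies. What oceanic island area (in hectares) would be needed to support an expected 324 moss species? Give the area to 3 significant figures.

z = ln(372/211) / ln(2530000/494000) = 0.5670 / 1.6334 = 0.3471
c = 211 / 494000^0.3471 = 211 / 94.74 = 2.227
A = (324/2.227)^(1/0.3471) ⇒ ln A = ln(145.5)/0.3471 = 14.3458
A = e^14.3458 ≈ 1699365 hectares

1700000 hectares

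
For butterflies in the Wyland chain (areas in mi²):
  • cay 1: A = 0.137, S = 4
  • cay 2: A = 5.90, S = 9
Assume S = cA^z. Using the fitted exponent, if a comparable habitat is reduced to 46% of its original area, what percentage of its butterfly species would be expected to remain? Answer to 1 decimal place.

84.6%

z = ln(9/4) / ln(5.9/0.137) = 0.8109 / 3.7627 = 0.2155
S_new/S_old = (A_new/A_old)^z = 0.46^0.2155 = exp(0.2155 × -0.7765) = 0.8459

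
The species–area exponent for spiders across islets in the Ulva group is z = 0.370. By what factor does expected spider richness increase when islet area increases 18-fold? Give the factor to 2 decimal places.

2.91

S₂/S₁ = (A₂/A₁)^z = 18^0.37
ln(S₂/S₁) = 0.37 × ln 18 = 0.37 × 2.8904 = 1.0694
S₂/S₁ = e^1.0694 ≈ 2.914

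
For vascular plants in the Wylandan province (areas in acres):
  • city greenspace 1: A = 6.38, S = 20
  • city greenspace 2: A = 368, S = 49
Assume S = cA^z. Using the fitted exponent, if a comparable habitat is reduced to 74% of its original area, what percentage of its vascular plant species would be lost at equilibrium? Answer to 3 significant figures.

6.44%

z = ln(49/20) / ln(368/6.38) = 0.8961 / 4.0549 = 0.2210
S_new/S_old = (A_new/A_old)^z = 0.74^0.2210 = exp(0.2210 × -0.3011) = 0.9356
Fraction lost = 1 − 0.9356 = 0.06438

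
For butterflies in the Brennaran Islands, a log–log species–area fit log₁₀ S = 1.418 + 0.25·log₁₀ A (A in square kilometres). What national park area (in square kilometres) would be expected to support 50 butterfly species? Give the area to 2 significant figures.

13 square kilometres

50 = 26.18 × A^0.25  ⇒  A^0.25 = 50/26.18 = 1.91
ln A = ln(1.91) / 0.25 = 0.6470 / 0.25 = 2.5878
A = e^2.5878 ≈ 13.3 square kilometres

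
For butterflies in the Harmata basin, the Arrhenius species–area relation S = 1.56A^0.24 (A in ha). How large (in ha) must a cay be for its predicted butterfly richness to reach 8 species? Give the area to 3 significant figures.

908 ha

8 = 1.56 × A^0.24  ⇒  A^0.24 = 8/1.56 = 5.128
ln A = ln(5.128) / 0.24 = 1.6348 / 0.24 = 6.8115
A = e^6.8115 ≈ 908.2 ha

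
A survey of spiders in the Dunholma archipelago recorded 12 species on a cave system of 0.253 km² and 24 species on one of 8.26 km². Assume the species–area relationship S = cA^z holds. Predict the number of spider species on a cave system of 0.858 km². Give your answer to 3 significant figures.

15.3

z = ln(24/12) / ln(8.26/0.253) = 0.6931 / 3.4858 = 0.1988
c = 12 / 0.253^0.1988 = 12 / 0.7609 = 15.77
S₃ = 15.77 × 0.858^0.1988 = 15.77 × 0.97 ≈ 15.3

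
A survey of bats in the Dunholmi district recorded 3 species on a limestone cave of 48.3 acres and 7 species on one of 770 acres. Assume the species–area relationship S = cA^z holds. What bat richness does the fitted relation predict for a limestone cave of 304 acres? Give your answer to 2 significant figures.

5.3

z = ln(7/3) / ln(770/48.3) = 0.8473 / 2.7690 = 0.3060
c = 3 / 48.3^0.3060 = 3 / 3.276 = 0.9159
S₃ = 0.9159 × 304^0.3060 = 0.9159 × 5.751 ≈ 5.267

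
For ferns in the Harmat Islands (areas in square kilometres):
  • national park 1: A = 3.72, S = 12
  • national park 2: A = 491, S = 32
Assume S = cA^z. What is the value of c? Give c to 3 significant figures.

z = ln(S₂/S₁) / ln(A₂/A₁) = ln(32/12) / ln(491/3.72) = 0.9808 / 4.8827 = 0.2009
c = S₁ / A₁^z = 12 / 3.72^0.2009 = 12 / 1.302 = 9.217

9.22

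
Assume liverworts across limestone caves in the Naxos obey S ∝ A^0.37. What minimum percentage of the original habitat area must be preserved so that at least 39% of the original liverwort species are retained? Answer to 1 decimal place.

7.8%

Need (A_new/A_old)^0.37 = 0.39, so A_new/A_old = 0.39^(1/0.37) = 0.39^2.703
ln(A_new/A_old) = ln 0.39 / 0.37 = -0.9416 / 0.37 = -2.5449
A_new/A_old = e^-2.5449 ≈ 0.07848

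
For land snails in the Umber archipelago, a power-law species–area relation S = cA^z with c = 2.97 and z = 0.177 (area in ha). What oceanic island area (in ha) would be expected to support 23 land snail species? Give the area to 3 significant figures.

23 = 2.97 × A^0.177  ⇒  A^0.177 = 23/2.97 = 7.744
ln A = ln(7.744) / 0.177 = 2.0469 / 0.177 = 11.5646
A = e^11.5646 ≈ 105302 ha

105000 ha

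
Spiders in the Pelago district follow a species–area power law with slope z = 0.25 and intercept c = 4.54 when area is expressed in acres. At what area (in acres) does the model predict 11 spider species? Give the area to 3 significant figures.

34.5 acres

11 = 4.54 × A^0.25  ⇒  A^0.25 = 11/4.54 = 2.423
ln A = ln(2.423) / 0.25 = 0.8850 / 0.25 = 3.5399
A = e^3.5399 ≈ 34.46 acres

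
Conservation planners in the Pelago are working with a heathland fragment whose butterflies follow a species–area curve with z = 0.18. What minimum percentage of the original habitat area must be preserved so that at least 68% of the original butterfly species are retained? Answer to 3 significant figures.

Need (A_new/A_old)^0.18 = 0.68, so A_new/A_old = 0.68^(1/0.18) = 0.68^5.556
ln(A_new/A_old) = ln 0.68 / 0.18 = -0.3857 / 0.18 = -2.1426
A_new/A_old = e^-2.1426 ≈ 0.1174

11.7%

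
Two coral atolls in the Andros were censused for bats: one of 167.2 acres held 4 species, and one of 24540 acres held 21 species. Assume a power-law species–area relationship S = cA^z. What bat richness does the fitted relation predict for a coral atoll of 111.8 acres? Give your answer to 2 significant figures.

z = ln(21/4) / ln(24540/167.2) = 1.6582 / 4.9889 = 0.3324
c = 4 / 167.2^0.3324 = 4 / 5.482 = 0.7296
S₃ = 0.7296 × 111.8^0.3324 = 0.7296 × 4.796 ≈ 3.499

3.5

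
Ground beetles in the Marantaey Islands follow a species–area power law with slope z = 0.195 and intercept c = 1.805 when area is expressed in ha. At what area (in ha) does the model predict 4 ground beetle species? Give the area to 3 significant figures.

4 = 1.805 × A^0.195  ⇒  A^0.195 = 4/1.805 = 2.216
ln A = ln(2.216) / 0.195 = 0.7957 / 0.195 = 4.0807
A = e^4.0807 ≈ 59.19 ha

59.2 ha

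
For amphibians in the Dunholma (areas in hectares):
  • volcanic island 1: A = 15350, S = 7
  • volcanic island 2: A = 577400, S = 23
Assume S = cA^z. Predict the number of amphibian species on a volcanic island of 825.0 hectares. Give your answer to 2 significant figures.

z = ln(23/7) / ln(577400/15350) = 1.1896 / 3.6274 = 0.3279
c = 7 / 15350^0.3279 = 7 / 23.59 = 0.2967
S₃ = 0.2967 × 825^0.3279 = 0.2967 × 9.045 ≈ 2.684

2.7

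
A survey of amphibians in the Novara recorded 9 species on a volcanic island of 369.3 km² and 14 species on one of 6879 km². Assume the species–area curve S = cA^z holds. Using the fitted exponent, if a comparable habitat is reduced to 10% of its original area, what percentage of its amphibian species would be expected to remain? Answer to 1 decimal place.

70.6%

z = ln(14/9) / ln(6879/369.3) = 0.4418 / 2.9246 = 0.1511
S_new/S_old = (A_new/A_old)^z = 0.1^0.1511 = exp(0.1511 × -2.3026) = 0.7062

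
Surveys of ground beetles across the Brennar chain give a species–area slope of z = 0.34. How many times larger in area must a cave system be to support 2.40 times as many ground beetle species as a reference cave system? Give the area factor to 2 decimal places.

(A₂/A₁)^0.34 = 2.4, so A₂/A₁ = 2.4^(1/0.34) = 2.4^2.941
ln(A₂/A₁) = ln 2.4 / 0.34 = 0.8755 / 0.34 = 2.5749
A₂/A₁ = e^2.5749 ≈ 13.13

13.13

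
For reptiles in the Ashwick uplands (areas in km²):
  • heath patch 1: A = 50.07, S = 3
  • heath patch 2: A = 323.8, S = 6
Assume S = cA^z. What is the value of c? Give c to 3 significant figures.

z = ln(S₂/S₁) / ln(A₂/A₁) = ln(6/3) / ln(323.8/50.07) = 0.6931 / 1.8667 = 0.3713
c = S₁ / A₁^z = 3 / 50.07^0.3713 = 3 / 4.277 = 0.7015

0.702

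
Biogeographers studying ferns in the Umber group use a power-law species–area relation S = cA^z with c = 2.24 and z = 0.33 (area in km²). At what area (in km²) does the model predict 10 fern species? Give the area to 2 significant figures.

93 km²

10 = 2.24 × A^0.33  ⇒  A^0.33 = 10/2.24 = 4.464
ln A = ln(4.464) / 0.33 = 1.4961 / 0.33 = 4.5337
A = e^4.5337 ≈ 93.1 km²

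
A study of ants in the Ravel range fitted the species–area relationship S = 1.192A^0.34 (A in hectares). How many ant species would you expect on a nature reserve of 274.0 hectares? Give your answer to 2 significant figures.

S = 1.192 × 274^0.34
ln S = ln 1.192 + 0.34 × ln 274 = 0.1756 + 0.34 × 5.6131 = 2.0841
S = e^2.0841 ≈ 8.037

8.0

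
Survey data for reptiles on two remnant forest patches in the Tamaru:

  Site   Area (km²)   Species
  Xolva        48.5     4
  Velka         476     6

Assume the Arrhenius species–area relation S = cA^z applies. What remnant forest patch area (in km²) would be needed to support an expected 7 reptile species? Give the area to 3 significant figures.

z = ln(6/4) / ln(476/48.5) = 0.4055 / 2.2839 = 0.1775
c = 4 / 48.5^0.1775 = 4 / 1.992 = 2.008
A = (7/2.008)^(1/0.1775) ⇒ ln A = ln(3.486)/0.1775 = 7.0337
A = e^7.0337 ≈ 1134 km²

1130 km²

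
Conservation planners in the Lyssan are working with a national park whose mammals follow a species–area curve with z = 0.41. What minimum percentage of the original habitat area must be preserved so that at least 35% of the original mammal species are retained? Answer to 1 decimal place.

7.7%

Need (A_new/A_old)^0.41 = 0.35, so A_new/A_old = 0.35^(1/0.41) = 0.35^2.439
ln(A_new/A_old) = ln 0.35 / 0.41 = -1.0498 / 0.41 = -2.5605
A_new/A_old = e^-2.5605 ≈ 0.07726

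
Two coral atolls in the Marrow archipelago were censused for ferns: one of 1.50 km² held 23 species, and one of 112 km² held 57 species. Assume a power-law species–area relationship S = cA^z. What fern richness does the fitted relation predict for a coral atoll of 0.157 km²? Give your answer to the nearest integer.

z = ln(57/23) / ln(112/1.5) = 0.9076 / 4.3130 = 0.2104
c = 23 / 1.5^0.2104 = 23 / 1.089 = 21.12
S₃ = 21.12 × 0.157^0.2104 = 21.12 × 0.6773 ≈ 14.3

14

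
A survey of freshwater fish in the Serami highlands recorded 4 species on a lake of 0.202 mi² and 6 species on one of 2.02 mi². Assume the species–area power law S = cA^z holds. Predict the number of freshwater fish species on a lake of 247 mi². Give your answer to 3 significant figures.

14.0

z = ln(6/4) / ln(2.02/0.202) = 0.4055 / 2.3026 = 0.1761
c = 4 / 0.202^0.1761 = 4 / 0.7545 = 5.301
S₃ = 5.301 × 247^0.1761 = 5.301 × 2.638 ≈ 13.99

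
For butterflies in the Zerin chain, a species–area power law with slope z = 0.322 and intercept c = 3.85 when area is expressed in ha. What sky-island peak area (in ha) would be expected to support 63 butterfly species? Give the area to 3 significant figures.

63 = 3.85 × A^0.322  ⇒  A^0.322 = 63/3.85 = 16.36
ln A = ln(16.36) / 0.322 = 2.7951 / 0.322 = 8.6803
A = e^8.6803 ≈ 5886 ha

5890 ha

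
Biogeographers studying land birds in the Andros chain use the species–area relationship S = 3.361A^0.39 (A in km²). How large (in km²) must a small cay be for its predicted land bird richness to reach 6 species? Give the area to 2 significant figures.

6 = 3.361 × A^0.39  ⇒  A^0.39 = 6/3.361 = 1.785
ln A = ln(1.785) / 0.39 = 0.5795 / 0.39 = 1.4860
A = e^1.4860 ≈ 4.419 km²

4.4 km²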